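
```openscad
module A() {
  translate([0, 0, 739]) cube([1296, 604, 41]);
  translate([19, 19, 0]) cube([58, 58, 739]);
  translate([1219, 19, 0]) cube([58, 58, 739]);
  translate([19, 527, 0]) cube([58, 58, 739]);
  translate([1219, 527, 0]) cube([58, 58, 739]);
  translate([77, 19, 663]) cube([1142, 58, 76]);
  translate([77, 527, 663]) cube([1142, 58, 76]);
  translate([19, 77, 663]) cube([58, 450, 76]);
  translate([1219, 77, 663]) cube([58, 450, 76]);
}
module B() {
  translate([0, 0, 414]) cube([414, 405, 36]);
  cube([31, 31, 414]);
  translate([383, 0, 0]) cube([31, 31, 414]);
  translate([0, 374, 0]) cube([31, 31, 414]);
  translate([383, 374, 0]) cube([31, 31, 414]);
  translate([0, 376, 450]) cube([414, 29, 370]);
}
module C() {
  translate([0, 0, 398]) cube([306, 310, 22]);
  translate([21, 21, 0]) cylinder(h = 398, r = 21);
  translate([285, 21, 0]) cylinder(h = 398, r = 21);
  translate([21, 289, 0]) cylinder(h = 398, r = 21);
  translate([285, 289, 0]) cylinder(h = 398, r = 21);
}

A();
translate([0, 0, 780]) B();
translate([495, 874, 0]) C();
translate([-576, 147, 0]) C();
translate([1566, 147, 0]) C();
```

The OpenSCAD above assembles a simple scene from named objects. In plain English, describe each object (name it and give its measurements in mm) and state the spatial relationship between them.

A is a table: top 1296 mm (x) × 604 mm (y), 41 mm thick, upper face at z = 780 mm, on four 58×58 mm square legs, each inset 19 mm from the nearest pair of top edges, running from z = 0 to the bottom of the top. Four apron rails, 58 mm thick and 76 mm tall, run between adjacent legs with their top edges flush with the underside of the top and their outer faces flush with the legs' outer faces.

B is a chair: 414×405 mm seat, 36 mm thick, top at z = 450 mm, on four 31 mm square corner legs flush with the seat edges. A 29 mm thick backrest slab spans the full seat width, extending 370 mm above the seat top, its back face flush with the seat's +y edge.

C is a simple wooden stool: a rectangular seat 306 mm (x) by 310 mm (y), 22 mm thick, top face at z = 420 mm, on four round legs, each 42 mm in diameter. The legs rest on z = 0, each leg's axis is inset half a diameter from the nearest pair of seat edges (so the leg's bounding box is flush with the corner).

The chair is on top of the table. Three stools sit around the table at the +y, −x, +x sides.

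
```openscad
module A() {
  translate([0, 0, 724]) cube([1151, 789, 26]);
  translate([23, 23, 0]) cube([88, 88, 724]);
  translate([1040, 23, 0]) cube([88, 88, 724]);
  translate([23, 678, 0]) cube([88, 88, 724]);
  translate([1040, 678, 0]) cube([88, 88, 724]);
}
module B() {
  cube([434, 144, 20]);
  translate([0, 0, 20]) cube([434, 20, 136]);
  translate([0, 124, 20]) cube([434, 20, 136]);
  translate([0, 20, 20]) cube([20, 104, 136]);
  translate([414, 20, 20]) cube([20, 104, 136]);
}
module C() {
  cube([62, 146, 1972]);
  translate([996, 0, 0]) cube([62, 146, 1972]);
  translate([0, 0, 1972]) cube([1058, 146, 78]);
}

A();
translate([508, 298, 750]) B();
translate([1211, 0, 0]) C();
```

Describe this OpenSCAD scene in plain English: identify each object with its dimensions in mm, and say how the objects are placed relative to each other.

A is a table: top 1151 mm (x) × 789 mm (y), 26 mm thick, upper face at z = 750 mm, on four 88×88 mm square legs, each inset 23 mm from the nearest pair of top edges, running from z = 0 to the bottom of the top.

B is an open-topped rectangular box: outside dimensions 434×144×156 mm, with a uniform wall and base thickness of 20 mm. The base is a full 434×144 slab on the floor; four walls sit on top of the base. The front and back walls (the −y and +y sides) span the full width; the two side walls fit between them.

C is a rectangular door frame: two vertical jambs of 62×146 mm section, 1972 mm tall, with a clear opening 934 mm wide between their inner faces. A header 78 mm tall and 146 mm deep lies on top of the jambs and spans the full outside width.

The open box is on top of the table. The door frame is on the floor beside the table on its +x side.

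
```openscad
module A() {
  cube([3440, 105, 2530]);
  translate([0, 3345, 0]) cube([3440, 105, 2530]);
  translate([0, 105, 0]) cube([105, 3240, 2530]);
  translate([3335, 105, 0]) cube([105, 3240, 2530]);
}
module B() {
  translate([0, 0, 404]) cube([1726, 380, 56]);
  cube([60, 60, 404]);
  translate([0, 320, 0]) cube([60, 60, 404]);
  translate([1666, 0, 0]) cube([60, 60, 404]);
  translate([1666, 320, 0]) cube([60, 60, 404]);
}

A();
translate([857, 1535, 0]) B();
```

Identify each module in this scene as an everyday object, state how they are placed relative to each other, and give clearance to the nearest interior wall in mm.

Clearances: x = 752, y = 1430; minimum 752 mm.

A is a house frame. B is a bench. The bench sits inside the house frame, centred. The clearance to the nearest interior wall is 752 mm.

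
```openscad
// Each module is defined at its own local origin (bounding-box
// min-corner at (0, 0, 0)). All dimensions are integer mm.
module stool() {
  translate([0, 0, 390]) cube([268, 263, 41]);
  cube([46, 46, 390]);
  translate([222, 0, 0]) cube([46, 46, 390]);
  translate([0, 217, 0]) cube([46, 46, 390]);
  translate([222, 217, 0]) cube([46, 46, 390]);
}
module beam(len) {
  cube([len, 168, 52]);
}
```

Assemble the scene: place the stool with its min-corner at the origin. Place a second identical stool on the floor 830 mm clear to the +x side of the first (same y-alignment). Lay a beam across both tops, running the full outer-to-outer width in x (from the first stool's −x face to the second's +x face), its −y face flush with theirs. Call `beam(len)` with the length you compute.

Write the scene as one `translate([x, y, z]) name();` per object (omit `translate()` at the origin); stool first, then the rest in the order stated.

stool();
translate([1098, 0, 0]) stool();
translate([0, 0, 431]) beam(1366);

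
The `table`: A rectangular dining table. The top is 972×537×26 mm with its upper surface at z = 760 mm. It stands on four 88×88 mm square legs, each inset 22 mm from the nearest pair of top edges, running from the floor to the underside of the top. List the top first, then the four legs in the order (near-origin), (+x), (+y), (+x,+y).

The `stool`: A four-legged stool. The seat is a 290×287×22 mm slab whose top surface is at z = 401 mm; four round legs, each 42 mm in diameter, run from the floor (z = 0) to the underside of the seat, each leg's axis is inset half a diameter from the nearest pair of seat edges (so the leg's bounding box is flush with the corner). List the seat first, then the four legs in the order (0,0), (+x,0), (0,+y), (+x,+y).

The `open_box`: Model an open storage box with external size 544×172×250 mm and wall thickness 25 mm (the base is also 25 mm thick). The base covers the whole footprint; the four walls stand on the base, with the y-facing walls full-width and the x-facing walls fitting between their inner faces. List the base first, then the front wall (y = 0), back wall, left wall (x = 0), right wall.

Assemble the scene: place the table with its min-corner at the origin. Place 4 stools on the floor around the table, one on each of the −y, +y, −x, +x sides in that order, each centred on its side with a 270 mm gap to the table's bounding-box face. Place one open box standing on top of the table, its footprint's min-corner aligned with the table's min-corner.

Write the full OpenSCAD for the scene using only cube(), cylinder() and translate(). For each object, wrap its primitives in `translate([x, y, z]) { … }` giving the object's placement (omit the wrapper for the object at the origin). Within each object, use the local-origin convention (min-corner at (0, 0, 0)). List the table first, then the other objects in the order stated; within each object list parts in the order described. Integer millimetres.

translate([0, 0, 734]) cube([972, 537, 26]);
translate([22, 22, 0]) cube([88, 88, 734]);
translate([862, 22, 0]) cube([88, 88, 734]);
translate([22, 427, 0]) cube([88, 88, 734]);
translate([862, 427, 0]) cube([88, 88, 734]);
translate([341, -557, 0]) {
  translate([0, 0, 379]) cube([290, 287, 22]);
  translate([21, 21, 0]) cylinder(h = 379, r = 21);
  translate([269, 21, 0]) cylinder(h = 379, r = 21);
  translate([21, 266, 0]) cylinder(h = 379, r = 21);
  translate([269, 266, 0]) cylinder(h = 379, r = 21);
}
translate([341, 807, 0]) {
  translate([0, 0, 379]) cube([290, 287, 22]);
  translate([21, 21, 0]) cylinder(h = 379, r = 21);
  translate([269, 21, 0]) cylinder(h = 379, r = 21);
  translate([21, 266, 0]) cylinder(h = 379, r = 21);
  translate([269, 266, 0]) cylinder(h = 379, r = 21);
}
translate([-560, 125, 0]) {
  translate([0, 0, 379]) cube([290, 287, 22]);
  translate([21, 21, 0]) cylinder(h = 379, r = 21);
  translate([269, 21, 0]) cylinder(h = 379, r = 21);
  translate([21, 266, 0]) cylinder(h = 379, r = 21);
  translate([269, 266, 0]) cylinder(h = 379, r = 21);
}
translate([1242, 125, 0]) {
  translate([0, 0, 379]) cube([290, 287, 22]);
  translate([21, 21, 0]) cylinder(h = 379, r = 21);
  translate([269, 21, 0]) cylinder(h = 379, r = 21);
  translate([21, 266, 0]) cylinder(h = 379, r = 21);
  translate([269, 266, 0]) cylinder(h = 379, r = 21);
}
translate([0, 0, 760]) {
  cube([544, 172, 25]);
  translate([0, 0, 25]) cube([544, 25, 225]);
  translate([0, 147, 25]) cube([544, 25, 225]);
  translate([0, 25, 25]) cube([25, 122, 225]);
  translate([519, 25, 25]) cube([25, 122, 225]);
}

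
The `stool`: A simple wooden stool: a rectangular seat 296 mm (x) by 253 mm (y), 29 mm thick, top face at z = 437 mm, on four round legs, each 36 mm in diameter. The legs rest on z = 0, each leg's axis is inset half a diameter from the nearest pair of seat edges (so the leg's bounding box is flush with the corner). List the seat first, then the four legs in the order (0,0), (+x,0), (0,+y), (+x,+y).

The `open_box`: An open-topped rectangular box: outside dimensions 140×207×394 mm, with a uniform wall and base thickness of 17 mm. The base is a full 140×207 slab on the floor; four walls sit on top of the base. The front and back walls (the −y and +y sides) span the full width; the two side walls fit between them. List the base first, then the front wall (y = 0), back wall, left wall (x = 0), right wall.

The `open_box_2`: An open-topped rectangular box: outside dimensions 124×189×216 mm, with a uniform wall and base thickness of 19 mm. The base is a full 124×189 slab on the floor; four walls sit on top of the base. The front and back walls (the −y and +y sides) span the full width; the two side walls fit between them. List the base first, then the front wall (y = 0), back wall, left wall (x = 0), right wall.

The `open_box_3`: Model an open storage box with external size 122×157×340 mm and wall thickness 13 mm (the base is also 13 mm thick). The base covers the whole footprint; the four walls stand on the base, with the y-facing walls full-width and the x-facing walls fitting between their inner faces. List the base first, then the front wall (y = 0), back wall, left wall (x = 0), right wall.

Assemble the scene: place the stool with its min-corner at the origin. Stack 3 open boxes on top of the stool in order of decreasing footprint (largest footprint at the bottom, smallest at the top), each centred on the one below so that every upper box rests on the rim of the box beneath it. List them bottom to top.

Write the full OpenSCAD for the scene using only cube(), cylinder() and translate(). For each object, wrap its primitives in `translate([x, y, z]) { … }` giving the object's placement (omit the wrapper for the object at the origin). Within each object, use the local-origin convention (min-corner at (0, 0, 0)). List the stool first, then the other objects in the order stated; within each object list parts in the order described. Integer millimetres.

translate([0, 0, 408]) cube([296, 253, 29]);
translate([18, 18, 0]) cylinder(h = 408, r = 18);
translate([278, 18, 0]) cylinder(h = 408, r = 18);
translate([18, 235, 0]) cylinder(h = 408, r = 18);
translate([278, 235, 0]) cylinder(h = 408, r = 18);
translate([78, 23, 437]) {
  cube([140, 207, 17]);
  translate([0, 0, 17]) cube([140, 17, 377]);
  translate([0, 190, 17]) cube([140, 17, 377]);
  translate([0, 17, 17]) cube([17, 173, 377]);
  translate([123, 17, 17]) cube([17, 173, 377]);
}
translate([86, 32, 831]) {
  cube([124, 189, 19]);
  translate([0, 0, 19]) cube([124, 19, 197]);
  translate([0, 170, 19]) cube([124, 19, 197]);
  translate([0, 19, 19]) cube([19, 151, 197]);
  translate([105, 19, 19]) cube([19, 151, 197]);
}
translate([87, 48, 1047]) {
  cube([122, 157, 13]);
  translate([0, 0, 13]) cube([122, 13, 327]);
  translate([0, 144, 13]) cube([122, 13, 327]);
  translate([0, 13, 13]) cube([13, 131, 327]);
  translate([109, 13, 13]) cube([13, 131, 327]);
}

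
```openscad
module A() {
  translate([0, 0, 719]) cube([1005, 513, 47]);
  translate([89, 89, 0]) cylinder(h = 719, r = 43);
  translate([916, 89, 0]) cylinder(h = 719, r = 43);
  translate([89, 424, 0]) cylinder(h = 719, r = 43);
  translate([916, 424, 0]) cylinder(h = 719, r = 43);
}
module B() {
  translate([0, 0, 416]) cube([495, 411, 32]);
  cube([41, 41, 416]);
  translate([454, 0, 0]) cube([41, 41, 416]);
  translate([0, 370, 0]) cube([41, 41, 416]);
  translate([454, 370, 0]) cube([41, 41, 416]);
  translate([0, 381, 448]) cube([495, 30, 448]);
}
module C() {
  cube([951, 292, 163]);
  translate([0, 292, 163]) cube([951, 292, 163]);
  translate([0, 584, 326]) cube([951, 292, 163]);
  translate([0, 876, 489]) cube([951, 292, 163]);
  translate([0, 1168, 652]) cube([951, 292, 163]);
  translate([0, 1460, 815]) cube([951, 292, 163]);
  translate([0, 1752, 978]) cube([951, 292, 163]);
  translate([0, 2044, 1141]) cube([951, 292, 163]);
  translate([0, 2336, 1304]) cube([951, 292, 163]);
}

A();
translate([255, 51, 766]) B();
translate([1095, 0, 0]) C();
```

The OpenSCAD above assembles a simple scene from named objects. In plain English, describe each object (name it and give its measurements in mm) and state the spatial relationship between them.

A is a table with a 1005×513 mm rectangular top, 47 mm thick, top surface at z = 766 mm, supported by four round legs of 86 mm diameter, each leg's bounding box inset 46 mm from the nearest pair of top edges, running from the floor.

B is a chair: 495×411 mm seat, 32 mm thick, top at z = 448 mm, on four 41 mm square corner legs flush with the seat edges. A 30 mm thick backrest slab spans the full seat width, extending 448 mm above the seat top, its back face flush with the seat's +y edge.

C is a run of 9 identical solid stair steps. Each tread is 951×292 mm and each step block is 163 mm high. Step 1 rests on the floor; step k is offset from step 1 by (k−1)×292 mm in y and (k−1)×163 mm in z.

The chair is on top of the table, centred. The staircase is on the floor beside the table on its +x side.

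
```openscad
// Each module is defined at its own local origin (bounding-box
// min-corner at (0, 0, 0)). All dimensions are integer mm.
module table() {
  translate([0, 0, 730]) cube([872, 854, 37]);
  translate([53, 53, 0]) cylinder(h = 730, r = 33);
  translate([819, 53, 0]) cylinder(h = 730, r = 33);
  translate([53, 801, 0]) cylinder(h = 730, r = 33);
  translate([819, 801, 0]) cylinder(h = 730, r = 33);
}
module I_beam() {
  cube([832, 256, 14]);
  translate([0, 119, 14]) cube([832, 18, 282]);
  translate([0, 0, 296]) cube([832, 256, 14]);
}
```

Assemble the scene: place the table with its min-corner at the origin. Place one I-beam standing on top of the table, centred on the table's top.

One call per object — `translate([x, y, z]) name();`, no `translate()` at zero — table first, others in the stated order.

table();
translate([20, 299, 767]) I_beam();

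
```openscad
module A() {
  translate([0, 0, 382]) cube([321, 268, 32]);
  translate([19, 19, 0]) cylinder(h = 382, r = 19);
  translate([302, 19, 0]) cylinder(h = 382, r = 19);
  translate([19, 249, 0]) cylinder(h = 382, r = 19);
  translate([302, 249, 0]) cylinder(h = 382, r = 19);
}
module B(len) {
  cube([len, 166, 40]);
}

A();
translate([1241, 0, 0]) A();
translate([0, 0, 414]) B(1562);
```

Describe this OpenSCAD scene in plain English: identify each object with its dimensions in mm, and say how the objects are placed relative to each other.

A is a four-legged stool. The seat is a 321×268×32 mm slab whose top surface is at z = 414 mm; four round legs, each 38 mm in diameter, run from the floor (z = 0) to the underside of the seat, each leg's axis is inset half a diameter from the nearest pair of seat edges (so the leg's bounding box is flush with the corner).

B is a rectangular beam 1562 mm long (x), 166 mm deep (y), 40 mm thick (z).

The beam spans the tops of two stools placed 920 mm apart, resting at z = 414 mm.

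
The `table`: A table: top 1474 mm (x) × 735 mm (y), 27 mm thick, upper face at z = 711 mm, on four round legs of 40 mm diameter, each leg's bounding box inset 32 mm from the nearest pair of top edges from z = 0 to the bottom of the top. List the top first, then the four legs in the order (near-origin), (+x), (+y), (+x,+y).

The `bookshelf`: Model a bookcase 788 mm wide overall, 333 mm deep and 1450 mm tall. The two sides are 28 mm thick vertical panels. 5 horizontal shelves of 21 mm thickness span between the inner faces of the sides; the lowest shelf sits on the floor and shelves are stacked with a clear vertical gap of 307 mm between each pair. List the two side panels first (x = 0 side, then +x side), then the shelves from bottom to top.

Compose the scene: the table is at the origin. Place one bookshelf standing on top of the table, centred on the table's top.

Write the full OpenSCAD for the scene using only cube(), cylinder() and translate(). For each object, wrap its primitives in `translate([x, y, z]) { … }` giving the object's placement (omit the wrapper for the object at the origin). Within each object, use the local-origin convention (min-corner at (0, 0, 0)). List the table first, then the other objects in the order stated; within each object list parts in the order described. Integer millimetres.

translate([0, 0, 684]) cube([1474, 735, 27]);
translate([52, 52, 0]) cylinder(h = 684, r = 20);
translate([1422, 52, 0]) cylinder(h = 684, r = 20);
translate([52, 683, 0]) cylinder(h = 684, r = 20);
translate([1422, 683, 0]) cylinder(h = 684, r = 20);
translate([343, 201, 711]) {
  cube([28, 333, 1450]);
  translate([760, 0, 0]) cube([28, 333, 1450]);
  translate([28, 0, 0]) cube([732, 333, 21]);
  translate([28, 0, 328]) cube([732, 333, 21]);
  translate([28, 0, 656]) cube([732, 333, 21]);
  translate([28, 0, 984]) cube([732, 333, 21]);
  translate([28, 0, 1312]) cube([732, 333, 21]);
}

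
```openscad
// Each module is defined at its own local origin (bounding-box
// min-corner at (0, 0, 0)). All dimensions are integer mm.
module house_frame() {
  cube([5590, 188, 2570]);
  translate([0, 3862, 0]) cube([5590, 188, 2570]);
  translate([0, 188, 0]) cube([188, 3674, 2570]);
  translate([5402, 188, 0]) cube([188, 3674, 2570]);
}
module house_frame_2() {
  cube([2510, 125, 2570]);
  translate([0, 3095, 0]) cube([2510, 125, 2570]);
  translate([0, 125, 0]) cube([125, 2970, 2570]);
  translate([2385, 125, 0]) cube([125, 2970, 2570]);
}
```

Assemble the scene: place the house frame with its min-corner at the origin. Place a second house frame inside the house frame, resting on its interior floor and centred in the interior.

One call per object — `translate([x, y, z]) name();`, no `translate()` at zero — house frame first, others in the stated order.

house_frame();
translate([1540, 415, 0]) house_frame_2();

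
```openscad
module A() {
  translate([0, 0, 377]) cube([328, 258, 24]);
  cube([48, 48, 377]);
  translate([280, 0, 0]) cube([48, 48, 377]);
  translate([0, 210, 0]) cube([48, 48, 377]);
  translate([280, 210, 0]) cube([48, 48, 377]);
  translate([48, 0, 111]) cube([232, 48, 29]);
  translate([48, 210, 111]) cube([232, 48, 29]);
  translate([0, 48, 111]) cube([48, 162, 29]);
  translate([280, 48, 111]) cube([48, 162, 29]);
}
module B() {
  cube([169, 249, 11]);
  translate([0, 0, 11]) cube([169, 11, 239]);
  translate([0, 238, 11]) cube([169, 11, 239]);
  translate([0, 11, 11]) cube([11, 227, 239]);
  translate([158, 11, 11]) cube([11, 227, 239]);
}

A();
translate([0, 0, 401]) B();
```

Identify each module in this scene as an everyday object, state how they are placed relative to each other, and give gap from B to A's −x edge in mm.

A is a stool. B is an open box. The open box is on top of the stool. The gap from the open box to the stool's −x edge is 0 mm.

The open box's min-x is at 0; the stool's min-x is 0; gap = 0 mm.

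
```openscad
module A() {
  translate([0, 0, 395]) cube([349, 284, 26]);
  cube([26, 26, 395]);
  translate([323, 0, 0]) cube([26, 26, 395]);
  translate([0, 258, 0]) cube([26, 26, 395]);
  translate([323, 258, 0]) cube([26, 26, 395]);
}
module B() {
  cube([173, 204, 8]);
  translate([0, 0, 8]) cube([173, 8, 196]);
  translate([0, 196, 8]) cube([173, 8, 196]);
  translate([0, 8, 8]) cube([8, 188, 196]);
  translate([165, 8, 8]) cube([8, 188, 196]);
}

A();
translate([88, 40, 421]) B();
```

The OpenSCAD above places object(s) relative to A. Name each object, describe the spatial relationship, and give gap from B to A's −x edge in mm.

The open box's min-x is at 88; the stool's min-x is 0; gap = 88 mm.

A is a stool. B is an open box. The open box is on top of the stool, centred. The gap from the open box to the stool's −x edge is 88 mm.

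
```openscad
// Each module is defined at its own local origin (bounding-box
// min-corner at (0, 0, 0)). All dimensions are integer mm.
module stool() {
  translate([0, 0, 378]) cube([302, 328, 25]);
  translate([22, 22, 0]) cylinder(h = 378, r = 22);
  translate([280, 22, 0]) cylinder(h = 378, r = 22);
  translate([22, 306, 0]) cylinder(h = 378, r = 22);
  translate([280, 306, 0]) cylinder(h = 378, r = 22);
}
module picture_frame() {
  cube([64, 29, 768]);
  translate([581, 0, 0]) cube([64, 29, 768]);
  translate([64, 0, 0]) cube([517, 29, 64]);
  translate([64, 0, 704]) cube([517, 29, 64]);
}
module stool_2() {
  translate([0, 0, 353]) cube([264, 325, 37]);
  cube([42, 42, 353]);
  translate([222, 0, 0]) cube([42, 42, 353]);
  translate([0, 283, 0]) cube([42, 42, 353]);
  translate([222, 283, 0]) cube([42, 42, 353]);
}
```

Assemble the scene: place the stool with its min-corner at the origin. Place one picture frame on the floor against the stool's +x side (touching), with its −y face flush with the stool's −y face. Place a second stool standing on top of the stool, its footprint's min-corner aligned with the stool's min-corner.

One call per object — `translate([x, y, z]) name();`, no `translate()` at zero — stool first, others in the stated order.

stool();
translate([302, 0, 0]) picture_frame();
translate([0, 0, 403]) stool_2();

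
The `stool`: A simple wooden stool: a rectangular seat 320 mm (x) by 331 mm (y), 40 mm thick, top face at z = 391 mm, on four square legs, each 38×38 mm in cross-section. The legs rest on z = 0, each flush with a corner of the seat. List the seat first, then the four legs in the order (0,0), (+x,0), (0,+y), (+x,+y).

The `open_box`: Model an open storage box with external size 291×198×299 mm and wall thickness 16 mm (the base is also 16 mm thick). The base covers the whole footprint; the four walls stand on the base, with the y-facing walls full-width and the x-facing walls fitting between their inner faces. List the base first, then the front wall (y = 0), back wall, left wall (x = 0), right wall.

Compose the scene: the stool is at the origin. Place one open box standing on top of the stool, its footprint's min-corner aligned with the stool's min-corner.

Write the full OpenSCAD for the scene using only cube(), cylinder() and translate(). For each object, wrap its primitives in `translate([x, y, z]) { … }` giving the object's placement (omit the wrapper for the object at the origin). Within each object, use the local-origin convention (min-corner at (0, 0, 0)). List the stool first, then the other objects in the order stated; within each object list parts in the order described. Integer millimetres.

translate([0, 0, 351]) cube([320, 331, 40]);
cube([38, 38, 351]);
translate([282, 0, 0]) cube([38, 38, 351]);
translate([0, 293, 0]) cube([38, 38, 351]);
translate([282, 293, 0]) cube([38, 38, 351]);
translate([0, 0, 391]) {
  cube([291, 198, 16]);
  translate([0, 0, 16]) cube([291, 16, 283]);
  translate([0, 182, 16]) cube([291, 16, 283]);
  translate([0, 16, 16]) cube([16, 166, 283]);
  translate([275, 16, 16]) cube([16, 166, 283]);
}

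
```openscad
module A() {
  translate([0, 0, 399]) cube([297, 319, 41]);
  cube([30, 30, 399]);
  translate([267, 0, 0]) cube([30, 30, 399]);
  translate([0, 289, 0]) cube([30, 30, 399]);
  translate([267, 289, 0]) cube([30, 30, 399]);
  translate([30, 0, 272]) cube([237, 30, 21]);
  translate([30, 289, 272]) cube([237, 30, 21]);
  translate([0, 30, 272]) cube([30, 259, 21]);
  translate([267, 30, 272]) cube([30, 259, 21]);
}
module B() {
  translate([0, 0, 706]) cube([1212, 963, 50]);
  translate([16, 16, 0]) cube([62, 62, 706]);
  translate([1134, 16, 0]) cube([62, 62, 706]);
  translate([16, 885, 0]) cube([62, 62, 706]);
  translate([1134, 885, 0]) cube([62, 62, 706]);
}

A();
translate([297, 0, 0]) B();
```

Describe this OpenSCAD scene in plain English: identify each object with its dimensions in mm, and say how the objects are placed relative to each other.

A is a four-legged stool. The seat is a 297×319×41 mm slab whose top surface is at z = 440 mm; four square legs, each 30×30 mm in cross-section, run from the floor (z = 0) to the underside of the seat, each flush with a corner of the seat. Four stretchers, 30 mm wide and 21 mm tall, connect adjacent legs with their undersides at z = 272 mm, each running between the inner faces of the legs it joins and aligned with the legs' outer faces on the other axis.

B is a rectangular dining table. The top is 1212×963×50 mm with its upper surface at z = 756 mm. It stands on four 62×62 mm square legs, each inset 16 mm from the nearest pair of top edges, running from the floor to the underside of the top.

The table is against the stool's +x side, with their −y faces flush.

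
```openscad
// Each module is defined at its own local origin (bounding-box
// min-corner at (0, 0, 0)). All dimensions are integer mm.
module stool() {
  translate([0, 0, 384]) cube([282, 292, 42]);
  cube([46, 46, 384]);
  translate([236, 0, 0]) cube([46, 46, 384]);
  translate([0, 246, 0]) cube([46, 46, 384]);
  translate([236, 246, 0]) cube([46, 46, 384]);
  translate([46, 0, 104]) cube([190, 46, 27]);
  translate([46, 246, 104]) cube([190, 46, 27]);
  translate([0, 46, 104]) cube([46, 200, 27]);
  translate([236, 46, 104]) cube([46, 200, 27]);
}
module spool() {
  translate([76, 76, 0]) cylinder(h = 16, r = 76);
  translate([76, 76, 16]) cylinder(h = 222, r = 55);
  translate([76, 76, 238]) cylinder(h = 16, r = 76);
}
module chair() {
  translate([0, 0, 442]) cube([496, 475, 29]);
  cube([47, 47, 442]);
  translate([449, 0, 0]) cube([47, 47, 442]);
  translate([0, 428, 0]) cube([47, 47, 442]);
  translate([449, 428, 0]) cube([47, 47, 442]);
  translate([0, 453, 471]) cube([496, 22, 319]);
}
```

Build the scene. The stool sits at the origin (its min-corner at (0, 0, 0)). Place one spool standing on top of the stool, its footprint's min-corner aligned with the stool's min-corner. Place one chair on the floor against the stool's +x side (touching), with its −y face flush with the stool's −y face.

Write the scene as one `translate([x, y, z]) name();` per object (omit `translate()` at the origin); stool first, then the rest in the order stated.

stool();
translate([0, 0, 426]) spool();
translate([282, 0, 0]) chair();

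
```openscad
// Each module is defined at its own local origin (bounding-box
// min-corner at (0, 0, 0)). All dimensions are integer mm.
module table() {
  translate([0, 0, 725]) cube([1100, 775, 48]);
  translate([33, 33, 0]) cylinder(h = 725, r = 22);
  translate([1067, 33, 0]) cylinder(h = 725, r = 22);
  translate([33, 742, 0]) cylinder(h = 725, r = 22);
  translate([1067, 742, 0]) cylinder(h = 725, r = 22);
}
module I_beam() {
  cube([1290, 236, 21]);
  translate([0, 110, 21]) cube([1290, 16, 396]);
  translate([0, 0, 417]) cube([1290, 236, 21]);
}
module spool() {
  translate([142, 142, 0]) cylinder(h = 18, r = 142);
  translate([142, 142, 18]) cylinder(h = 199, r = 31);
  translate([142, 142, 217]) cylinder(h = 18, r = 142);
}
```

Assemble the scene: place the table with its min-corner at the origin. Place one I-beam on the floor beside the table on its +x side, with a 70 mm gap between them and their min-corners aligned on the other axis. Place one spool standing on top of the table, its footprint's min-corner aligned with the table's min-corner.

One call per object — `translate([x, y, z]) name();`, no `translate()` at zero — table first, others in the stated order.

table();
translate([1170, 0, 0]) I_beam();
translate([0, 0, 773]) spool();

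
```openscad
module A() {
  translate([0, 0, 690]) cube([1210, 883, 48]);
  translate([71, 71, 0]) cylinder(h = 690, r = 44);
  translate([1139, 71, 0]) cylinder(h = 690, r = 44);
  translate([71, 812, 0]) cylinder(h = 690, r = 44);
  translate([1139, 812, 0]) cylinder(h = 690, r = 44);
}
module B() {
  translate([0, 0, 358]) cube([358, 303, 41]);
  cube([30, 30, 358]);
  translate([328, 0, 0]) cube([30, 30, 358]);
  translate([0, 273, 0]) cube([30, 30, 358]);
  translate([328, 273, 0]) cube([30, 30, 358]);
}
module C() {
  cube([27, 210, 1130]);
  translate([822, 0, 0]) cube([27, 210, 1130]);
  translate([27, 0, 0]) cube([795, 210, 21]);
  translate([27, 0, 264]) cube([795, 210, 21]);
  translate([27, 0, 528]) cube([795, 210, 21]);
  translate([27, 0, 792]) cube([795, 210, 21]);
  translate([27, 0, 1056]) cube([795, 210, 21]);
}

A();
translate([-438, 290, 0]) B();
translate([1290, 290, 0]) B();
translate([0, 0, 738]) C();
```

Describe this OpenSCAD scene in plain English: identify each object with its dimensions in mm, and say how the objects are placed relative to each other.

A is a table with a 1210×883 mm rectangular top, 48 mm thick, top surface at z = 738 mm, supported by four round legs of 88 mm diameter, each leg's bounding box inset 27 mm from the nearest pair of top edges, running from the floor.

B is a simple wooden stool: a rectangular seat 358 mm (x) by 303 mm (y), 41 mm thick, top face at z = 399 mm, on four square legs, each 30×30 mm in cross-section. The legs rest on z = 0, each flush with a corner of the seat.

C is a bookshelf 849 mm wide overall, 210 mm deep and 1130 mm tall. The two sides are 27 mm thick vertical panels. 5 horizontal shelves of 21 mm thickness span between the inner faces of the sides; the lowest shelf sits on the floor and shelves are stacked with a clear vertical gap of 243 mm between each pair.

Two stools sit around the table at the −x, +x sides. The bookshelf is on top of the table.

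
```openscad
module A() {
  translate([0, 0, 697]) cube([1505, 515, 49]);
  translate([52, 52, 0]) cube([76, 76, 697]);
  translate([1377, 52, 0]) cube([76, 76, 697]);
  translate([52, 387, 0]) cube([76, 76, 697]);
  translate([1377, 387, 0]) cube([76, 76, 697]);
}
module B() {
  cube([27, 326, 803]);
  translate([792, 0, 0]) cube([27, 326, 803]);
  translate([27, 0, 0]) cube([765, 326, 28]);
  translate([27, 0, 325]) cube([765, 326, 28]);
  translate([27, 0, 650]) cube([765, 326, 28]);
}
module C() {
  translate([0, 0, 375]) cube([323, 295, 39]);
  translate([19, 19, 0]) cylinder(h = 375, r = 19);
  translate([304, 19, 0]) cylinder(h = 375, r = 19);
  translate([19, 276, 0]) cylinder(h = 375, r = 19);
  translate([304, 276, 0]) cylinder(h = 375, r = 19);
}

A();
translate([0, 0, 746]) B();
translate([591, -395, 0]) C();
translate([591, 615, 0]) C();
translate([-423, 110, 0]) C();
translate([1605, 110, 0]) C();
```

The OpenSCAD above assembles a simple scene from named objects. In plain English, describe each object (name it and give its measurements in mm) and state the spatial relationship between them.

A is a table with a 1505×515 mm rectangular top, 49 mm thick, top surface at z = 746 mm, supported by four 76×76 mm square legs, each inset 52 mm from the nearest pair of top edges, running from the floor.

B is a bookshelf 819 mm wide overall, 326 mm deep and 803 mm tall. The two sides are 27 mm thick vertical panels. 3 horizontal shelves of 28 mm thickness span between the inner faces of the sides; the lowest shelf sits on the floor and shelves are stacked with a clear vertical gap of 297 mm between each pair.

C is a four-legged stool. The seat is a 323×295×39 mm slab whose top surface is at z = 414 mm; four round legs, each 38 mm in diameter, run from the floor (z = 0) to the underside of the seat, each leg's axis is inset half a diameter from the nearest pair of seat edges (so the leg's bounding box is flush with the corner).

The bookshelf is on top of the table. Four stools sit around the table at the −y, +y, −x, +x sides.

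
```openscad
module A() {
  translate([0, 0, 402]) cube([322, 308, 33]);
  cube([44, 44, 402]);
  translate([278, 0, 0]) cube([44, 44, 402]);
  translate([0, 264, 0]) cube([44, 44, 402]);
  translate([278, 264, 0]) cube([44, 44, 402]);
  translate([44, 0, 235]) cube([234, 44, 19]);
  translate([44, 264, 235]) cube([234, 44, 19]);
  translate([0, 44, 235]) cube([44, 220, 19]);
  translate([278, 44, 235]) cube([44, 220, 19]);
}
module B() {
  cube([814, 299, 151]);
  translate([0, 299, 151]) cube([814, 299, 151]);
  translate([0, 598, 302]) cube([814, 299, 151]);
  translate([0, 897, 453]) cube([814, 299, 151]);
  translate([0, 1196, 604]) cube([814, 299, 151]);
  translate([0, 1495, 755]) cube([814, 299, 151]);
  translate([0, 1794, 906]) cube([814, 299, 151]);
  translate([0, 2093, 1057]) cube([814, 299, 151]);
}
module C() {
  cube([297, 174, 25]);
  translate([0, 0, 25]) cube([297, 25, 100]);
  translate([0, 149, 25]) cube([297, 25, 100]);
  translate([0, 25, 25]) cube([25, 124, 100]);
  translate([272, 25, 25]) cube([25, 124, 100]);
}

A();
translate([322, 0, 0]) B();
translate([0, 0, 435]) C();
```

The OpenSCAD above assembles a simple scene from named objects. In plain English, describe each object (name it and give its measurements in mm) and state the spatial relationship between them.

A is a simple wooden stool: a rectangular seat 322 mm (x) by 308 mm (y), 33 mm thick, top face at z = 435 mm, on four square legs, each 44×44 mm in cross-section. The legs rest on z = 0, each flush with a corner of the seat. Four stretchers, 44 mm wide and 19 mm tall, connect adjacent legs with their undersides at z = 235 mm, each running between the inner faces of the legs it joins and aligned with the legs' outer faces on the other axis.

B is a run of 8 identical solid stair steps. Each tread is 814×299 mm and each step block is 151 mm high. Step 1 rests on the floor; step k is offset from step 1 by (k−1)×299 mm in y and (k−1)×151 mm in z.

C is an open-topped rectangular box: outside dimensions 297×174×125 mm, with a uniform wall and base thickness of 25 mm. The base is a full 297×174 slab on the floor; four walls sit on top of the base. The front and back walls (the −y and +y sides) span the full width; the two side walls fit between them.

The staircase is against the stool's +x side, with their −y faces flush. The open box is on top of the stool.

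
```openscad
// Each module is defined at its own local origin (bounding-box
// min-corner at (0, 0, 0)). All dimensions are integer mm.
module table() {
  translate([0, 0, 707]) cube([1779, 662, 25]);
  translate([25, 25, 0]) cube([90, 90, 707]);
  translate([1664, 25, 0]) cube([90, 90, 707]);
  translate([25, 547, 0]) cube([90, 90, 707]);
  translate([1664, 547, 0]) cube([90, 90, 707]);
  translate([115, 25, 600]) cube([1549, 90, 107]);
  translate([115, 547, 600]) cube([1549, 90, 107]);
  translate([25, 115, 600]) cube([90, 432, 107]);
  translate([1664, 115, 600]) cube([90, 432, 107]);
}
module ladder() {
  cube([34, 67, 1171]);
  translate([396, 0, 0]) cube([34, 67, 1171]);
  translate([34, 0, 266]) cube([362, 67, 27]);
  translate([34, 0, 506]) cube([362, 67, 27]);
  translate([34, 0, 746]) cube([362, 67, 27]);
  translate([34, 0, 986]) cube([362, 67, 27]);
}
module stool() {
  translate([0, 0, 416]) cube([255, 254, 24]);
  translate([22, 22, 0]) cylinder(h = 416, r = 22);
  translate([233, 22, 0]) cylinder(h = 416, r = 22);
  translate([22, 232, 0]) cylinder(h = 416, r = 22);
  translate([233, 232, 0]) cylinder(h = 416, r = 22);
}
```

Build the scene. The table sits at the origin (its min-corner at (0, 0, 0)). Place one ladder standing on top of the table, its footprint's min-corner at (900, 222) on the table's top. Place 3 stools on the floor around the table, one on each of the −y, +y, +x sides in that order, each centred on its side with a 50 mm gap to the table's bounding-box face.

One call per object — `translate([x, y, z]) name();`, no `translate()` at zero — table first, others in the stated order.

table();
translate([900, 222, 732]) ladder();
translate([762, -304, 0]) stool();
translate([762, 712, 0]) stool();
translate([1829, 204, 0]) stool();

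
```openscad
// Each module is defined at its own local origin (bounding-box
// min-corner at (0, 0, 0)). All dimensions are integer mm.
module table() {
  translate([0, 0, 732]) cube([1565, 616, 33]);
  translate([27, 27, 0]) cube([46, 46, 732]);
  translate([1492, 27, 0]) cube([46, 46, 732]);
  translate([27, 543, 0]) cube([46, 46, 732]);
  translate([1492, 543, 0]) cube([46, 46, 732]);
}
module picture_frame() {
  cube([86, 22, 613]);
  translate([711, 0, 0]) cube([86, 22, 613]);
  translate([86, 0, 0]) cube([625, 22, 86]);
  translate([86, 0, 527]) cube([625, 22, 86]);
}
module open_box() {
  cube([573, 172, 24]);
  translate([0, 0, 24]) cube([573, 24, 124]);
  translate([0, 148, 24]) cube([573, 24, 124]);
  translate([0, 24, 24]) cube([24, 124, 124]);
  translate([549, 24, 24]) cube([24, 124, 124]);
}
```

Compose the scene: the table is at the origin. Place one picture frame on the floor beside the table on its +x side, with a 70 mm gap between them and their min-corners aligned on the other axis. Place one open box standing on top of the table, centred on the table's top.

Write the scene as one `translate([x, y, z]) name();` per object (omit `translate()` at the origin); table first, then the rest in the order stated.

table();
translate([1635, 0, 0]) picture_frame();
translate([496, 222, 765]) open_box();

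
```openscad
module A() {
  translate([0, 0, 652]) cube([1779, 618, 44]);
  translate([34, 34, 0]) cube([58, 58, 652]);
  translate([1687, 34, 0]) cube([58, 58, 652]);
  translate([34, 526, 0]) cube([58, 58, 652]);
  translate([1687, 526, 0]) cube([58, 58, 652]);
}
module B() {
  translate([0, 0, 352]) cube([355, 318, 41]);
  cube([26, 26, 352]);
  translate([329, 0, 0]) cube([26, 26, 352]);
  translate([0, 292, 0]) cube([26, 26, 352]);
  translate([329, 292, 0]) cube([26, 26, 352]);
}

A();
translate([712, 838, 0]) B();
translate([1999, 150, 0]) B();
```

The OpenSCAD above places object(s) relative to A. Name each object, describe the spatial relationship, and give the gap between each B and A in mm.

A is a table. B is a stool. Two stools sit around the table at the +y, +x sides. The gap between each stool and the table is 220 mm.

Each stool's nearest face is 220 mm from the table's bounding box.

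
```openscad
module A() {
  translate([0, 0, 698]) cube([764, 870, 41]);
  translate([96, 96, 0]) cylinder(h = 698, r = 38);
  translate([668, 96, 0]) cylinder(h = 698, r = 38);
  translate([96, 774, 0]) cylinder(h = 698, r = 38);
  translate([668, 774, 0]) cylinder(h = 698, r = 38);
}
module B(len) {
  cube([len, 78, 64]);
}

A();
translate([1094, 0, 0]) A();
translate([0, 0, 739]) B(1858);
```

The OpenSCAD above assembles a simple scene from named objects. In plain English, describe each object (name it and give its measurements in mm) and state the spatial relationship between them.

A is a rectangular dining table. The top is 764×870×41 mm with its upper surface at z = 739 mm. It stands on four round legs of 76 mm diameter, each leg's bounding box inset 58 mm from the nearest pair of top edges, running from the floor to the underside of the top.

B is a rectangular beam 1858 mm long (x), 78 mm deep (y), 64 mm thick (z).

The beam spans the tops of two tables placed 330 mm apart, resting at z = 739 mm.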